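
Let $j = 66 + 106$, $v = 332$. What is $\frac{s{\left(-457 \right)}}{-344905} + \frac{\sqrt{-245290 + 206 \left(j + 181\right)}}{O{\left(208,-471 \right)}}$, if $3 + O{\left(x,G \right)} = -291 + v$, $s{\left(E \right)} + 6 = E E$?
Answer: $- \frac{208843}{344905} + \frac{i \sqrt{43143}}{19} \approx -0.60551 + 10.932 i$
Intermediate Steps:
$j = 172$
$s{\left(E \right)} = -6 + E^{2}$ ($s{\left(E \right)} = -6 + E E = -6 + E^{2}$)
$O{\left(x,G \right)} = 38$ ($O{\left(x,G \right)} = -3 + \left(-291 + 332\right) = -3 + 41 = 38$)
$\frac{s{\left(-457 \right)}}{-344905} + \frac{\sqrt{-245290 + 206 \left(j + 181\right)}}{O{\left(208,-471 \right)}} = \frac{-6 + \left(-457\right)^{2}}{-344905} + \frac{\sqrt{-245290 + 206 \left(172 + 181\right)}}{38} = \left(-6 + 208849\right) \left(- \frac{1}{344905}\right) + \sqrt{-245290 + 206 \cdot 353} \cdot \frac{1}{38} = 208843 \left(- \frac{1}{344905}\right) + \sqrt{-245290 + 72718} \cdot \frac{1}{38} = - \frac{208843}{344905} + \sqrt{-172572} \cdot \frac{1}{38} = - \frac{208843}{344905} + 2 i \sqrt{43143} \cdot \frac{1}{38} = - \frac{208843}{344905} + \frac{i \sqrt{43143}}{19}$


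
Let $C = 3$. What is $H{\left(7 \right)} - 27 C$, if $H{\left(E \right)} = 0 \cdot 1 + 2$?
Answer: $-79$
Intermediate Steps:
$H{\left(E \right)} = 2$ ($H{\left(E \right)} = 0 + 2 = 2$)
$H{\left(7 \right)} - 27 C = 2 - 81 = -79$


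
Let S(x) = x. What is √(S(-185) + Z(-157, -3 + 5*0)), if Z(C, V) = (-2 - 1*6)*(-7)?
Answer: I*√129 ≈ 11.358*I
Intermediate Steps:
Z(C, V) = 56 (Z(C, V) = (-2 - 6)*(-7) = -8*(-7) = 56)
√(S(-185) + Z(-157, -3 + 5*0)) = √(-185 + 56) = √(-129) = I*√129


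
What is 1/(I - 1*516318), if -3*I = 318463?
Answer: -3/1867417 ≈ -1.6065e-6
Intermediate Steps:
I = -318463/3 (I = -⅓*318463 = -318463/3 ≈ -1.0615e+5)
1/(I - 1*516318) = 1/(-318463/3 - 1*516318) = 1/(-318463/3 - 516318) = 1/(-1867417/3) = -3/1867417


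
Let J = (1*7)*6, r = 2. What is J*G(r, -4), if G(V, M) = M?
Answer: -168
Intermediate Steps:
J = 42 (J = 7*6 = 42)
J*G(r, -4) = 42*(-4) = -168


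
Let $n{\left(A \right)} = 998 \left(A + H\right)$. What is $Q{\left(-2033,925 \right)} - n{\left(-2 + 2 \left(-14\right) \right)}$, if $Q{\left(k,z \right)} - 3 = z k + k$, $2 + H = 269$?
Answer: $-2119081$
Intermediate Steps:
$H = 267$ ($H = -2 + 269 = 267$)
$Q{\left(k,z \right)} = 3 + k + k z$ ($Q{\left(k,z \right)} = 3 + \left(z k + k\right) = 3 + \left(k z + k\right) = 3 + \left(k + k z\right) = 3 + k + k z$)
$n{\left(A \right)} = 266466 + 998 A$ ($n{\left(A \right)} = 998 \left(A + 267\right) = 998 \left(267 + A\right) = 266466 + 998 A$)
$Q{\left(-2033,925 \right)} - n{\left(-2 + 2 \left(-14\right) \right)} = \left(3 - 2033 - 1880525\right) - \left(266466 + 998 \left(-2 + 2 \left(-14\right)\right)\right) = \left(3 - 2033 - 1880525\right) - \left(266466 + 998 \left(-2 - 28\right)\right) = -1882555 - \left(266466 + 998 \left(-30\right)\right) = -1882555 - \left(266466 - 29940\right) = -1882555 - 236526 = -2119081$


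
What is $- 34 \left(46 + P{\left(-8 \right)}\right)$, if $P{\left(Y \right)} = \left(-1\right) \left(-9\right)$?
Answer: $-1870$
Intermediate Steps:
$P{\left(Y \right)} = 9$
$- 34 \left(46 + P{\left(-8 \right)}\right) = - 34 \left(46 + 9\right) = \left(-34\right) 55 = -1870$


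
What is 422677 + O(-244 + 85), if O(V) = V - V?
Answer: 422677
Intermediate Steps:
O(V) = 0
422677 + O(-244 + 85) = 422677 + 0 = 422677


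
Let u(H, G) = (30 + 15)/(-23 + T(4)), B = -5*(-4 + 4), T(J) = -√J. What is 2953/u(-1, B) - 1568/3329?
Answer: -49166797/29961 ≈ -1641.0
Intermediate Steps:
B = 0 (B = -5*0 = 0)
u(H, G) = -9/5 (u(H, G) = (30 + 15)/(-23 - √4) = 45/(-23 - 1*2) = 45/(-23 - 2) = 45/(-25) = 45*(-1/25) = -9/5)
2953/u(-1, B) - 1568/3329 = 2953/(-9/5) - 1568/3329 = 2953*(-5/9) - 1568*1/3329 = -14765/9 - 1568/3329 = -49166797/29961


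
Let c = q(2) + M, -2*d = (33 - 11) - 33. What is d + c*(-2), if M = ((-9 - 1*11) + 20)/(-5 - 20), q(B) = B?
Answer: 3/2 ≈ 1.5000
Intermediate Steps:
d = 11/2 (d = -((33 - 11) - 33)/2 = -(22 - 33)/2 = -1/2*(-11) = 11/2 ≈ 5.5000)
M = 0 (M = ((-9 - 11) + 20)/(-25) = (-20 + 20)*(-1/25) = 0*(-1/25) = 0)
c = 2 (c = 2 + 0 = 2)
d + c*(-2) = 11/2 + 2*(-2) = 11/2 - 4 = 3/2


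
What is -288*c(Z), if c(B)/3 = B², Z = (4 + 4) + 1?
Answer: -69984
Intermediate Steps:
Z = 9 (Z = 8 + 1 = 9)
c(B) = 3*B²
-288*c(Z) = -864*9² = -864*81 = -288*243 = -69984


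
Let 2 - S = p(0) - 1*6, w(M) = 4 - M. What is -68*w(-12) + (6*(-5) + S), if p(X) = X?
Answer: -1110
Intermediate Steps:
S = 8 (S = 2 - (0 - 1*6) = 2 - (0 - 6) = 2 - 1*(-6) = 2 + 6 = 8)
-68*w(-12) + (6*(-5) + S) = -68*(4 - 1*(-12)) + (6*(-5) + 8) = -68*(4 + 12) + (-30 + 8) = -68*16 - 22 = -1088 - 22 = -1110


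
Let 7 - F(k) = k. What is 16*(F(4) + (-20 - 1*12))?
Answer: -464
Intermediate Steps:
F(k) = 7 - k
16*(F(4) + (-20 - 1*12)) = 16*((7 - 1*4) + (-20 - 1*12)) = 16*((7 - 4) + (-20 - 12)) = 16*(3 - 32) = 16*(-29) = -464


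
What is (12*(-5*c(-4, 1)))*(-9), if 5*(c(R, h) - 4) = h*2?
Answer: 2376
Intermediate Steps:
c(R, h) = 4 + 2*h/5 (c(R, h) = 4 + (h*2)/5 = 4 + (2*h)/5 = 4 + 2*h/5)
(12*(-5*c(-4, 1)))*(-9) = (12*(-5*(4 + (⅖)*1)))*(-9) = (12*(-5*(4 + ⅖)))*(-9) = (12*(-5*22/5))*(-9) = (12*(-22))*(-9) = -264*(-9) = 2376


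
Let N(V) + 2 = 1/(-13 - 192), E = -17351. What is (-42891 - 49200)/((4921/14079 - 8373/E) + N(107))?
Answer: 242724585292605/3091112491 ≈ 78523.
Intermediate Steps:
N(V) = -411/205 (N(V) = -2 + 1/(-13 - 192) = -2 + 1/(-205) = -2 - 1/205 = -411/205)
(-42891 - 49200)/((4921/14079 - 8373/E) + N(107)) = (-42891 - 49200)/((4921/14079 - 8373/(-17351)) - 411/205) = -92091/((4921*(1/14079) - 8373*(-1/17351)) - 411/205) = -92091/((259/741 + 8373/17351) - 411/205) = -92091/(10698302/12857091 - 411/205) = -92091/(-3091112491/2635703655) = -92091*(-2635703655/3091112491) = 242724585292605/3091112491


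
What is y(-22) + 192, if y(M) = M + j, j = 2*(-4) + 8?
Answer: 170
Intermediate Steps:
j = 0 (j = -8 + 8 = 0)
y(M) = M (y(M) = M + 0 = M)
y(-22) + 192 = -22 + 192 = 170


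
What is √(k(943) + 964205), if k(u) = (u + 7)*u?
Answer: √1860055 ≈ 1363.8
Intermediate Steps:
k(u) = u*(7 + u) (k(u) = (7 + u)*u = u*(7 + u))
√(k(943) + 964205) = √(943*(7 + 943) + 964205) = √(943*950 + 964205) = √(895850 + 964205) = √1860055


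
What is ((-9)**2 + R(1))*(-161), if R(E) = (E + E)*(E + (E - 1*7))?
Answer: -11431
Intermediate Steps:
R(E) = 2*E*(-7 + 2*E) (R(E) = (2*E)*(E + (E - 7)) = (2*E)*(E + (-7 + E)) = (2*E)*(-7 + 2*E) = 2*E*(-7 + 2*E))
((-9)**2 + R(1))*(-161) = ((-9)**2 + 2*1*(-7 + 2*1))*(-161) = (81 + 2*1*(-7 + 2))*(-161) = (81 + 2*1*(-5))*(-161) = (81 - 10)*(-161) = 71*(-161) = -11431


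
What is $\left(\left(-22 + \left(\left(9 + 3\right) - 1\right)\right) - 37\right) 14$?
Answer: $-672$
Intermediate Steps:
$\left(\left(-22 + \left(\left(9 + 3\right) - 1\right)\right) - 37\right) 14 = \left(\left(-22 + \left(12 + \left(0 - 1\right)\right)\right) - 37\right) 14 = \left(\left(-22 + \left(12 - 1\right)\right) - 37\right) 14 = \left(\left(-22 + 11\right) - 37\right) 14 = \left(-11 - 37\right) 14 = \left(-48\right) 14 = -672$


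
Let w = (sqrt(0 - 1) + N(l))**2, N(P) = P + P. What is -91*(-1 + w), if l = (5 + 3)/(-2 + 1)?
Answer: -23114 + 2912*I ≈ -23114.0 + 2912.0*I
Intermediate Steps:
l = -8 (l = 8/(-1) = 8*(-1) = -8)
N(P) = 2*P
w = (-16 + I)**2 (w = (sqrt(0 - 1) + 2*(-8))**2 = (sqrt(-1) - 16)**2 = (I - 16)**2 = (-16 + I)**2 ≈ 255.0 - 32.0*I)
-91*(-1 + w) = -91*(-1 + (16 - I)**2) = 91 - 91*(16 - I)**2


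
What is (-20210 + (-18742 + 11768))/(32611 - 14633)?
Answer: -13592/8989 ≈ -1.5121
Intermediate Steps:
(-20210 + (-18742 + 11768))/(32611 - 14633) = (-20210 - 6974)/17978 = -27184*1/17978 = -13592/8989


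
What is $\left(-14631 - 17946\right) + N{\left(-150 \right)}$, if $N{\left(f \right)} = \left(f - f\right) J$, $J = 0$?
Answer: $-32577$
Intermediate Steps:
$N{\left(f \right)} = 0$ ($N{\left(f \right)} = \left(f - f\right) 0 = 0 \cdot 0 = 0$)
$\left(-14631 - 17946\right) + N{\left(-150 \right)} = \left(-14631 - 17946\right) + 0 = -32577 + 0 = -32577$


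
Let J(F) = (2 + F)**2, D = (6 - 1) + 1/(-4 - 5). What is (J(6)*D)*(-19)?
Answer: -53504/9 ≈ -5944.9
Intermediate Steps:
D = 44/9 (D = 5 + 1/(-9) = 5 - 1/9 = 44/9 ≈ 4.8889)
(J(6)*D)*(-19) = ((2 + 6)**2*(44/9))*(-19) = (8**2*(44/9))*(-19) = (64*(44/9))*(-19) = (2816/9)*(-19) = -53504/9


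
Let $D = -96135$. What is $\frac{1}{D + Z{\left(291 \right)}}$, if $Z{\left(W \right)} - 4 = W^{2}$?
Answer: $- \frac{1}{11450} \approx -8.7336 \cdot 10^{-5}$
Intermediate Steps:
$Z{\left(W \right)} = 4 + W^{2}$
$\frac{1}{D + Z{\left(291 \right)}} = \frac{1}{-96135 + \left(4 + 291^{2}\right)} = \frac{1}{-96135 + \left(4 + 84681\right)} = \frac{1}{-96135 + 84685} = \frac{1}{-11450} = - \frac{1}{11450}$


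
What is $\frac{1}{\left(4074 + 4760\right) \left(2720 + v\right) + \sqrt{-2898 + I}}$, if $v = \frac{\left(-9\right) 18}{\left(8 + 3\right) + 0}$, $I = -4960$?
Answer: $\frac{1445851946}{34553518178194201} - \frac{121 i \sqrt{7858}}{69107036356388402} \approx 4.1844 \cdot 10^{-8} - 1.5521 \cdot 10^{-13} i$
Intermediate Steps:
$v = - \frac{162}{11}$ ($v = - \frac{162}{11 + 0} = - \frac{162}{11} \approx -14.727$)
$\frac{1}{\left(4074 + 4760\right) \left(2720 + v\right) + \sqrt{-2898 + I}} = \frac{1}{\left(4074 + 4760\right) \left(2720 - \frac{162}{11}\right) + \sqrt{-2898 - 4960}} = \frac{1}{8834 \cdot \frac{29758}{11} + \sqrt{-7858}} = \frac{1}{\frac{262882172}{11} + i \sqrt{7858}}$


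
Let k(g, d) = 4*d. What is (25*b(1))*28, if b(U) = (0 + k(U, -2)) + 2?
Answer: -4200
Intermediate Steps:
b(U) = -6 (b(U) = (0 + 4*(-2)) + 2 = (0 - 8) + 2 = -8 + 2 = -6)
(25*b(1))*28 = (25*(-6))*28 = -150*28 = -4200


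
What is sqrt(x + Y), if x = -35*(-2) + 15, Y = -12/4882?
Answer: sqrt(506456239)/2441 ≈ 9.2194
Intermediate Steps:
Y = -6/2441 (Y = -12*1/4882 = -6/2441 ≈ -0.0024580)
x = 85 (x = 70 + 15 = 85)
sqrt(x + Y) = sqrt(85 - 6/2441) = sqrt(207479/2441) = sqrt(506456239)/2441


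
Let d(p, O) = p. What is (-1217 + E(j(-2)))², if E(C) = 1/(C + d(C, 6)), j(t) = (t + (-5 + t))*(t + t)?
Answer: 7677790129/5184 ≈ 1.4811e+6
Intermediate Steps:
j(t) = 2*t*(-5 + 2*t) (j(t) = (-5 + 2*t)*(2*t) = 2*t*(-5 + 2*t))
E(C) = 1/(2*C) (E(C) = 1/(C + C) = 1/(2*C))
(-1217 + E(j(-2)))² = (-1217 + 1/(2*((2*(-2)*(-5 + 2*(-2))))))² = (-1217 + 1/(2*((2*(-2)*(-5 - 4)))))² = (-1217 + 1/(2*((2*(-2)*(-9)))))² = (-1217 + (½)/36)² = (-1217 + (½)*(1/36))² = (-1217 + 1/72)² = (-87623/72)² = 7677790129/5184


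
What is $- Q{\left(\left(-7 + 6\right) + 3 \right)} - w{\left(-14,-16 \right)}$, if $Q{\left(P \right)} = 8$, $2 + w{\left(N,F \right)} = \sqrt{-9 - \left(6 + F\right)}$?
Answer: $-7$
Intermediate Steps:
$w{\left(N,F \right)} = -2 + \sqrt{-15 - F}$ ($w{\left(N,F \right)} = -2 + \sqrt{-9 - \left(6 + F\right)} = -2 + \sqrt{-15 - F}$)
$- Q{\left(\left(-7 + 6\right) + 3 \right)} - w{\left(-14,-16 \right)} = \left(-1\right) 8 - \left(-2 + \sqrt{-15 - -16}\right) = -8 - \left(-2 + \sqrt{-15 + 16}\right) = -8 - \left(-2 + \sqrt{1}\right) = -8 - \left(-2 + 1\right) = -8 - -1 = -8 + 1 = -7$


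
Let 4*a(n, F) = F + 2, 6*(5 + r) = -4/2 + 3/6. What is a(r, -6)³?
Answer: -1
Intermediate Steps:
r = -21/4 (r = -5 + (-4/2 + 3/6)/6 = -5 + (-4*½ + 3*(⅙))/6 = -5 + (-2 + ½)/6 = -5 + (⅙)*(-3/2) = -5 - ¼ = -21/4 ≈ -5.2500)
a(n, F) = ½ + F/4 (a(n, F) = (F + 2)/4 = (2 + F)/4 = ½ + F/4)
a(r, -6)³ = (½ + (¼)*(-6))³ = (½ - 3/2)³ = (-1)³ = -1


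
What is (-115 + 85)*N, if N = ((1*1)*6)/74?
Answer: -90/37 ≈ -2.4324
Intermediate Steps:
N = 3/37 (N = (1*6)*(1/74) = 6*(1/74) = 3/37 ≈ 0.081081)
(-115 + 85)*N = (-115 + 85)*(3/37) = -30*3/37 = -90/37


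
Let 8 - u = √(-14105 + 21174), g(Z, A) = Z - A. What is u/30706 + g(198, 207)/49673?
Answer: 4655/58663813 - √7069/30706 ≈ -0.0026588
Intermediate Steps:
u = 8 - √7069 (u = 8 - √(-14105 + 21174) = 8 - √7069 ≈ -76.077)
u/30706 + g(198, 207)/49673 = (8 - √7069)/30706 + (198 - 1*207)/49673 = (8 - √7069)*(1/30706) + (198 - 207)*(1/49673) = (4/15353 - √7069/30706) - 9*1/49673 = (4/15353 - √7069/30706) - 9/49673 = 4655/58663813 - √7069/30706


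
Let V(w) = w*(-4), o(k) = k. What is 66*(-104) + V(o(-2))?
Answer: -6856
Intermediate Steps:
V(w) = -4*w
66*(-104) + V(o(-2)) = 66*(-104) - 4*(-2) = -6864 + 8 = -6856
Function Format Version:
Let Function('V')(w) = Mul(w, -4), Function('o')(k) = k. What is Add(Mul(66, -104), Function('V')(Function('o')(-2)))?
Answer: -6856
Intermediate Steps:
Function('V')(w) = Mul(-4, w)
Add(Mul(66, -104), Function('V')(Function('o')(-2))) = Add(Mul(66, -104), Mul(-4, -2)) = Add(-6864, 8) = -6856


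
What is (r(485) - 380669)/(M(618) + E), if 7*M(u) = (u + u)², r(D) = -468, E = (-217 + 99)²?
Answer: -2667959/1625164 ≈ -1.6417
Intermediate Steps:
E = 13924 (E = (-118)² = 13924)
M(u) = 4*u²/7 (M(u) = (u + u)²/7 = (2*u)²/7 = (4*u²)/7 = 4*u²/7)
(r(485) - 380669)/(M(618) + E) = (-468 - 380669)/((4/7)*618² + 13924) = -381137/((4/7)*381924 + 13924) = -381137/(1527696/7 + 13924) = -381137/1625164/7 = -381137*7/1625164 = -2667959/1625164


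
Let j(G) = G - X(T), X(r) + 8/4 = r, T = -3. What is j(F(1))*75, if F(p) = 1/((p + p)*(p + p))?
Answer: 1575/4 ≈ 393.75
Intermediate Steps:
X(r) = -2 + r
F(p) = 1/(4*p²) (F(p) = 1/((2*p)*(2*p)) = 1/(4*p²))
j(G) = 5 + G (j(G) = G - (-2 - 3) = G - 1*(-5) = G + 5 = 5 + G)
j(F(1))*75 = (5 + (¼)/1²)*75 = (5 + (¼)*1)*75 = (5 + ¼)*75 = (21/4)*75 = 1575/4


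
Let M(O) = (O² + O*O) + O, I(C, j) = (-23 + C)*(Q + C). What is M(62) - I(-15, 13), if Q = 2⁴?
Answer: 7788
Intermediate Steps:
Q = 16
I(C, j) = (-23 + C)*(16 + C)
M(O) = O + 2*O² (M(O) = (O² + O²) + O = 2*O² + O = O + 2*O²)
M(62) - I(-15, 13) = 62*(1 + 2*62) - (-368 + (-15)² - 7*(-15)) = 62*(1 + 124) - (-368 + 225 + 105) = 62*125 - 1*(-38) = 7750 + 38 = 7788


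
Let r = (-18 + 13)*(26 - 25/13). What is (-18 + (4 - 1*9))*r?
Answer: 35995/13 ≈ 2768.8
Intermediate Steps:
r = -1565/13 (r = -5*(26 - 25*1/13) = -5*(26 - 25/13) = -5*313/13 = -1565/13 ≈ -120.38)
(-18 + (4 - 1*9))*r = (-18 + (4 - 1*9))*(-1565/13) = (-18 + (4 - 9))*(-1565/13) = (-18 - 5)*(-1565/13) = -23*(-1565/13) = 35995/13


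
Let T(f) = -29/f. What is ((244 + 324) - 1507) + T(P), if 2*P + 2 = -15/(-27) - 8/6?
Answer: -22953/25 ≈ -918.12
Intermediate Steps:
P = -25/18 (P = -1 + (-15/(-27) - 8/6)/2 = -1 + (-15*(-1/27) - 8*⅙)/2 = -1 + (5/9 - 4/3)/2 = -1 + (½)*(-7/9) = -1 - 7/18 = -25/18 ≈ -1.3889)
((244 + 324) - 1507) + T(P) = ((244 + 324) - 1507) - 29/(-25/18) = (568 - 1507) - 29*(-18/25) = -939 + 522/25 = -22953/25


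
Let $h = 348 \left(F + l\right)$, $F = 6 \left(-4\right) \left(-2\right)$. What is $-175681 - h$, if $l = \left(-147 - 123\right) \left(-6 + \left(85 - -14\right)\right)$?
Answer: $8545895$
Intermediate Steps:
$l = -25110$ ($l = - 270 \left(-6 + \left(85 + 14\right)\right) = - 270 \left(-6 + 99\right) = \left(-270\right) 93 = -25110$)
$F = 48$ ($F = \left(-24\right) \left(-2\right) = 48$)
$h = -8721576$ ($h = 348 \left(48 - 25110\right) = 348 \left(-25062\right) = -8721576$)
$-175681 - h = -175681 - -8721576 = -175681 + 8721576 = 8545895$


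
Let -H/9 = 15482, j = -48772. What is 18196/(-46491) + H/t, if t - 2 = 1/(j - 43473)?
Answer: -597563050022554/8577078099 ≈ -69670.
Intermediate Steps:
H = -139338 (H = -9*15482 = -139338)
t = 184489/92245 (t = 2 + 1/(-48772 - 43473) = 2 + 1/(-92245) = 2 - 1/92245 = 184489/92245 ≈ 2.0000)
18196/(-46491) + H/t = 18196/(-46491) - 139338/184489/92245 = 18196*(-1/46491) - 139338*92245/184489 = -18196/46491 - 12853233810/184489 = -597563050022554/8577078099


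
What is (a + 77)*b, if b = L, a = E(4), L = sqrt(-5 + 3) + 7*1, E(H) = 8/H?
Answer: 553 + 79*I*sqrt(2) ≈ 553.0 + 111.72*I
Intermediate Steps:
L = 7 + I*sqrt(2) (L = sqrt(-2) + 7 = I*sqrt(2) + 7 = 7 + I*sqrt(2) ≈ 7.0 + 1.4142*I)
a = 2 (a = 8/4 = 8*(1/4) = 2)
b = 7 + I*sqrt(2) ≈ 7.0 + 1.4142*I
(a + 77)*b = (2 + 77)*(7 + I*sqrt(2)) = 79*(7 + I*sqrt(2)) = 553 + 79*I*sqrt(2)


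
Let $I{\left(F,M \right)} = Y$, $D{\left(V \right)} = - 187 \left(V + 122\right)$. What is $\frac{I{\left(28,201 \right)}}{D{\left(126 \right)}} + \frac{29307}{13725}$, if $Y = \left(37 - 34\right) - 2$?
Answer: $\frac{453042569}{212170200} \approx 2.1353$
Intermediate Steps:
$D{\left(V \right)} = -22814 - 187 V$ ($D{\left(V \right)} = - 187 \left(122 + V\right) = -22814 - 187 V$)
$Y = 1$ ($Y = 3 - 2 = 1$)
$I{\left(F,M \right)} = 1$
$\frac{I{\left(28,201 \right)}}{D{\left(126 \right)}} + \frac{29307}{13725} = 1 \frac{1}{-22814 - 23562} + \frac{29307}{13725} = 1 \frac{1}{-22814 - 23562} + 29307 \cdot \frac{1}{13725} = 1 \frac{1}{-46376} + \frac{9769}{4575} = 1 \left(- \frac{1}{46376}\right) + \frac{9769}{4575} = - \frac{1}{46376} + \frac{9769}{4575} = \frac{453042569}{212170200}$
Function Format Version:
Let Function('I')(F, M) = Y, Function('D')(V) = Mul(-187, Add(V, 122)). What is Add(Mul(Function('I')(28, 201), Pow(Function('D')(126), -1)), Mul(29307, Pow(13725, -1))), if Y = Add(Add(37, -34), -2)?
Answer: Rational(453042569, 212170200) ≈ 2.1353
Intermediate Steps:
Function('D')(V) = Add(-22814, Mul(-187, V)) (Function('D')(V) = Mul(-187, Add(122, V)) = Add(-22814, Mul(-187, V)))
Y = 1 (Y = Add(3, -2) = 1)
Function('I')(F, M) = 1
Add(Mul(Function('I')(28, 201), Pow(Function('D')(126), -1)), Mul(29307, Pow(13725, -1))) = Add(Mul(1, Pow(Add(-22814, Mul(-187, 126)), -1)), Mul(29307, Pow(13725, -1))) = Add(Mul(1, Pow(Add(-22814, -23562), -1)), Mul(29307, Rational(1, 13725))) = Add(Mul(1, Pow(-46376, -1)), Rational(9769, 4575)) = Add(Mul(1, Rational(-1, 46376)), Rational(9769, 4575)) = Add(Rational(-1, 46376), Rational(9769, 4575)) = Rational(453042569, 212170200)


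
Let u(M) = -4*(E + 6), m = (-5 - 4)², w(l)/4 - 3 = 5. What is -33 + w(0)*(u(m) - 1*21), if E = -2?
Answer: -1217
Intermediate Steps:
w(l) = 32 (w(l) = 12 + 4*5 = 12 + 20 = 32)
m = 81 (m = (-9)² = 81)
u(M) = -16 (u(M) = -4*(-2 + 6) = -4*4 = -16)
-33 + w(0)*(u(m) - 1*21) = -33 + 32*(-16 - 1*21) = -33 + 32*(-16 - 21) = -33 + 32*(-37) = -33 - 1184 = -1217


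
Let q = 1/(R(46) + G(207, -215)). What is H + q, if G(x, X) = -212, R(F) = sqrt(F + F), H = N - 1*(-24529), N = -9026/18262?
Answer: 2511372726475/102385903 - sqrt(23)/22426 ≈ 24529.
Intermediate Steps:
N = -4513/9131 (N = -9026*1/18262 = -4513/9131 ≈ -0.49425)
H = 223969786/9131 (H = -4513/9131 - 1*(-24529) = -4513/9131 + 24529 = 223969786/9131 ≈ 24529.)
R(F) = sqrt(2)*sqrt(F) (R(F) = sqrt(2*F) = sqrt(2)*sqrt(F))
q = 1/(-212 + 2*sqrt(23)) (q = 1/(sqrt(2)*sqrt(46) - 212) = 1/(2*sqrt(23) - 212) = 1/(-212 + 2*sqrt(23)) ≈ -0.0049405)
H + q = 223969786/9131 + (-53/11213 - sqrt(23)/22426) = 2511372726475/102385903 - sqrt(23)/22426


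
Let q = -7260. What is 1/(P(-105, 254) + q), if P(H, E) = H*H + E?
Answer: 1/4019 ≈ 0.00024882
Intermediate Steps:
P(H, E) = E + H² (P(H, E) = H² + E = E + H²)
1/(P(-105, 254) + q) = 1/((254 + (-105)²) - 7260) = 1/((254 + 11025) - 7260) = 1/(11279 - 7260) = 1/4019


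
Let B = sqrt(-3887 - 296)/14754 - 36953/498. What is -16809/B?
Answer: 935207505890024913/4128444659208508 + 854235951777*I*sqrt(4183)/4128444659208508 ≈ 226.53 + 0.013382*I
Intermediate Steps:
B = -36953/498 + I*sqrt(4183)/14754 (B = sqrt(-4183)*(1/14754) - 36953*1/498 = (I*sqrt(4183))*(1/14754) - 36953/498 = I*sqrt(4183)/14754 - 36953/498 = -36953/498 + I*sqrt(4183)/14754 ≈ -74.203 + 0.0043836*I)
-16809/B = -16809/(-36953/498 + I*sqrt(4183)/14754)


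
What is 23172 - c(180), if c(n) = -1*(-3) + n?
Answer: 22989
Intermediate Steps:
c(n) = 3 + n
23172 - c(180) = 23172 - (3 + 180) = 23172 - 1*183 = 23172 - 183 = 22989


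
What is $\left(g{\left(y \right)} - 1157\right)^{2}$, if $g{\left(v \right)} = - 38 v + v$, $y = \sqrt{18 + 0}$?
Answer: $1363291 + 256854 \sqrt{2} \approx 1.7265 \cdot 10^{6}$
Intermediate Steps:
$y = 3 \sqrt{2}$ ($y = \sqrt{18} = 3 \sqrt{2} \approx 4.2426$)
$g{\left(v \right)} = - 37 v$
$\left(g{\left(y \right)} - 1157\right)^{2} = \left(- 37 \cdot 3 \sqrt{2} - 1157\right)^{2} = \left(- 111 \sqrt{2} - 1157\right)^{2} = \left(-1157 - 111 \sqrt{2}\right)^{2}$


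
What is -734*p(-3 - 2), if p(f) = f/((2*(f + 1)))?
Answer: -1835/4 ≈ -458.75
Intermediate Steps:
p(f) = f/(2 + 2*f) (p(f) = f/((2*(1 + f))) = f/(2 + 2*f))
-734*p(-3 - 2) = -367*(-3 - 2)/(1 + (-3 - 2)) = -367*(-5)/(1 - 5) = -367*(-5)/(-4) = -367*(-5)*(-1)/4 = -734*5/8 = -1835/4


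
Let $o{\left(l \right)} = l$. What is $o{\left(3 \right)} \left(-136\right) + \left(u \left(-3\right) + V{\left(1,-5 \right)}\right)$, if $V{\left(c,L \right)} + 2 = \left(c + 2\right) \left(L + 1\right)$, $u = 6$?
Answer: $-440$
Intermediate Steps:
$V{\left(c,L \right)} = -2 + \left(1 + L\right) \left(2 + c\right)$ ($V{\left(c,L \right)} = -2 + \left(c + 2\right) \left(L + 1\right) = -2 + \left(2 + c\right) \left(1 + L\right) = -2 + \left(1 + L\right) \left(2 + c\right)$)
$o{\left(3 \right)} \left(-136\right) + \left(u \left(-3\right) + V{\left(1,-5 \right)}\right) = 3 \left(-136\right) + \left(6 \left(-3\right) + \left(1 + 2 \left(-5\right) - 5\right)\right) = -408 - 32 = -440$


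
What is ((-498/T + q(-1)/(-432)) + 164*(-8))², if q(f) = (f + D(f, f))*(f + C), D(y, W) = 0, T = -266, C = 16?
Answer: 629553413355409/366799104 ≈ 1.7163e+6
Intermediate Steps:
q(f) = f*(16 + f) (q(f) = (f + 0)*(f + 16) = f*(16 + f))
((-498/T + q(-1)/(-432)) + 164*(-8))² = ((-498/(-266) - (16 - 1)/(-432)) + 164*(-8))² = ((-498*(-1/266) - 1*15*(-1/432)) - 1312)² = ((249/133 - 15*(-1/432)) - 1312)² = ((249/133 + 5/144) - 1312)² = (36521/19152 - 1312)² = (-25090903/19152)² = 629553413355409/366799104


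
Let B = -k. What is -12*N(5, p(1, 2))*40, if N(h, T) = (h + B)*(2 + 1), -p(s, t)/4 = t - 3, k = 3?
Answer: -2880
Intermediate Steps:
p(s, t) = 12 - 4*t (p(s, t) = -4*(t - 3) = -4*(-3 + t) = 12 - 4*t)
B = -3 (B = -1*3 = -3)
N(h, T) = -9 + 3*h (N(h, T) = (h - 3)*(2 + 1) = (-3 + h)*3 = -9 + 3*h)
-12*N(5, p(1, 2))*40 = -12*(-9 + 3*5)*40 = -12*(-9 + 15)*40 = -12*6*40 = -72*40 = -2880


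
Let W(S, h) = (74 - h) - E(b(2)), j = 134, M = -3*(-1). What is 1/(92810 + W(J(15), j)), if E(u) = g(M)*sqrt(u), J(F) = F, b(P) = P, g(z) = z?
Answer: 46375/4301281241 + 3*sqrt(2)/8602562482 ≈ 1.0782e-5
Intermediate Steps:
M = 3
E(u) = 3*sqrt(u)
W(S, h) = 74 - h - 3*sqrt(2) (W(S, h) = (74 - h) - 3*sqrt(2) = 74 - h - 3*sqrt(2))
1/(92810 + W(J(15), j)) = 1/(92810 + (74 - 1*134 - 3*sqrt(2))) = 1/(92810 + (74 - 134 - 3*sqrt(2))) = 1/(92810 + (-60 - 3*sqrt(2))) = 1/(92750 - 3*sqrt(2))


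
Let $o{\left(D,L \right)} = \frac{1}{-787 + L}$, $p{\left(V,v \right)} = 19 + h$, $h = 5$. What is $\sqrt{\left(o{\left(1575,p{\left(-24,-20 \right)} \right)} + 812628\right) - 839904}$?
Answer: $\frac{i \sqrt{15879242407}}{763} \approx 165.15 i$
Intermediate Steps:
$p{\left(V,v \right)} = 24$ ($p{\left(V,v \right)} = 19 + 5 = 24$)
$\sqrt{\left(o{\left(1575,p{\left(-24,-20 \right)} \right)} + 812628\right) - 839904} = \sqrt{\left(\frac{1}{-787 + 24} + 812628\right) - 839904} = \sqrt{\left(\frac{1}{-763} + 812628\right) - 839904} = \sqrt{\left(- \frac{1}{763} + 812628\right) - 839904} = \sqrt{\frac{620035163}{763} - 839904} = \sqrt{- \frac{20811589}{763}} = \frac{i \sqrt{15879242407}}{763}$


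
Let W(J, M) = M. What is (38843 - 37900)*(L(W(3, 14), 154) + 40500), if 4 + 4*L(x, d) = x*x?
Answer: 38236764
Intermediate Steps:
L(x, d) = -1 + x**2/4 (L(x, d) = -1 + (x*x)/4 = -1 + x**2/4)
(38843 - 37900)*(L(W(3, 14), 154) + 40500) = (38843 - 37900)*((-1 + (1/4)*14**2) + 40500) = 943*((-1 + (1/4)*196) + 40500) = 943*((-1 + 49) + 40500) = 943*(48 + 40500) = 943*40548 = 38236764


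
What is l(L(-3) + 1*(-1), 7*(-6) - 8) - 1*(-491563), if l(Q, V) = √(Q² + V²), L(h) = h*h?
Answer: 491563 + 2*√641 ≈ 4.9161e+5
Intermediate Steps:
L(h) = h²
l(L(-3) + 1*(-1), 7*(-6) - 8) - 1*(-491563) = √(((-3)² + 1*(-1))² + (7*(-6) - 8)²) - 1*(-491563) = √((9 - 1)² + (-42 - 8)²) + 491563 = √(8² + (-50)²) + 491563 = √(64 + 2500) + 491563 = √2564 + 491563 = 2*√641 + 491563 = 491563 + 2*√641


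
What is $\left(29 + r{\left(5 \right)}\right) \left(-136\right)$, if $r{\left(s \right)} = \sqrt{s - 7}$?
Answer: $-3944 - 136 i \sqrt{2} \approx -3944.0 - 192.33 i$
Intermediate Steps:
$r{\left(s \right)} = \sqrt{-7 + s}$
$\left(29 + r{\left(5 \right)}\right) \left(-136\right) = \left(29 + \sqrt{-7 + 5}\right) \left(-136\right) = \left(29 + \sqrt{-2}\right) \left(-136\right) = \left(29 + i \sqrt{2}\right) \left(-136\right) = -3944 - 136 i \sqrt{2}$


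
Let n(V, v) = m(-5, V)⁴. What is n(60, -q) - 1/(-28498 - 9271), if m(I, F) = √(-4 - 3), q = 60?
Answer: 1850682/37769 ≈ 49.000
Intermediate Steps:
m(I, F) = I*√7 (m(I, F) = √(-7) = I*√7)
n(V, v) = 49 (n(V, v) = (I*√7)⁴ = 49)
n(60, -q) - 1/(-28498 - 9271) = 49 - 1/(-28498 - 9271) = 49 - 1/(-37769) = 49 - 1*(-1/37769) = 49 + 1/37769 = 1850682/37769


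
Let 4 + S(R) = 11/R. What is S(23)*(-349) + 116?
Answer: 30937/23 ≈ 1345.1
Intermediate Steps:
S(R) = -4 + 11/R
S(23)*(-349) + 116 = (-4 + 11/23)*(-349) + 116 = -81/23*(-349) + 116 = 28269/23 + 116 = 30937/23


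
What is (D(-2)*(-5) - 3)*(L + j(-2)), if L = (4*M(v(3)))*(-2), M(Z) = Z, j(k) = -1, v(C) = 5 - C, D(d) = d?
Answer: -119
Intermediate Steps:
L = -16 (L = (4*(5 - 1*3))*(-2) = (4*(5 - 3))*(-2) = (4*2)*(-2) = 8*(-2) = -16)
(D(-2)*(-5) - 3)*(L + j(-2)) = (-2*(-5) - 3)*(-16 - 1) = (10 - 3)*(-17) = 7*(-17) = -119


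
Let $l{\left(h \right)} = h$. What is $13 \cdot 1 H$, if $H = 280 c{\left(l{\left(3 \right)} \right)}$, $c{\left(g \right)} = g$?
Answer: $10920$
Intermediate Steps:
$H = 840$ ($H = 280 \cdot 3 = 840$)
$13 \cdot 1 H = 13 \cdot 1 \cdot 840 = 13 \cdot 840 = 10920$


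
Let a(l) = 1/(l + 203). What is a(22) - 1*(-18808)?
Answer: 4231801/225 ≈ 18808.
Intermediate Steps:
a(l) = 1/(203 + l)
a(22) - 1*(-18808) = 1/(203 + 22) - 1*(-18808) = 1/225 + 18808 = 4231801/225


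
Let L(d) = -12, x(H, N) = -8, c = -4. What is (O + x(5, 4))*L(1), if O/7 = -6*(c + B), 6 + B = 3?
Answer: -3432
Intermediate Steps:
B = -3 (B = -6 + 3 = -3)
O = 294 (O = 7*(-6*(-4 - 3)) = 7*(-6*(-7)) = 7*42 = 294)
(O + x(5, 4))*L(1) = (294 - 8)*(-12) = 286*(-12) = -3432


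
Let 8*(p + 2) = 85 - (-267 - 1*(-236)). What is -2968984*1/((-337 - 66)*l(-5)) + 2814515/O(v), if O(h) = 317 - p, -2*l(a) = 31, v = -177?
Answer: 66707249278/7608237 ≈ 8767.8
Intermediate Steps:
l(a) = -31/2 (l(a) = -½*31 = -31/2)
p = 25/2 (p = -2 + (85 - (-267 - 1*(-236)))/8 = -2 + (85 - (-267 + 236))/8 = -2 + (85 - 1*(-31))/8 = -2 + (85 + 31)/8 = -2 + (⅛)*116 = -2 + 29/2 = 25/2 ≈ 12.500)
O(h) = 609/2 (O(h) = 317 - 1*25/2 = 317 - 25/2 = 609/2)
-2968984*1/((-337 - 66)*l(-5)) + 2814515/O(v) = -2968984*(-2/(31*(-337 - 66))) + 2814515/(609/2) = -2968984/((-403*(-31/2))) + 2814515*(2/609) = -2968984/12493/2 + 5629030/609 = -2968984*2/12493 + 5629030/609 = -5937968/12493 + 5629030/609 = 66707249278/7608237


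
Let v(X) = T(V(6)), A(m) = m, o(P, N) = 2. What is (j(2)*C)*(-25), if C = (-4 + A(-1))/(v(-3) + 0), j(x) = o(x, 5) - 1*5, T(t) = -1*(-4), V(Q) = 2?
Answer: -375/4 ≈ -93.750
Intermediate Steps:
T(t) = 4
v(X) = 4
j(x) = -3 (j(x) = 2 - 1*5 = 2 - 5 = -3)
C = -5/4 (C = (-4 - 1)/(4 + 0) = -5/4 ≈ -1.2500)
(j(2)*C)*(-25) = -3*(-5/4)*(-25) = (15/4)*(-25) = -375/4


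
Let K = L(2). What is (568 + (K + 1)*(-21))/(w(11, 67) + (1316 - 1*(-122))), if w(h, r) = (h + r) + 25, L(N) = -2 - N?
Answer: 631/1541 ≈ 0.40947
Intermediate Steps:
K = -4 (K = -2 - 1*2 = -2 - 2 = -4)
w(h, r) = 25 + h + r
(568 + (K + 1)*(-21))/(w(11, 67) + (1316 - 1*(-122))) = (568 + (-4 + 1)*(-21))/((25 + 11 + 67) + (1316 - 1*(-122))) = (568 - 3*(-21))/(103 + (1316 + 122)) = (568 + 63)/(103 + 1438) = 631/1541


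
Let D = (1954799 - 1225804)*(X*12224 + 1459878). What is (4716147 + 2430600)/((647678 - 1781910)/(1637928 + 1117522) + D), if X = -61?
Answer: 3282084003525/239108047421122378 ≈ 1.3726e-5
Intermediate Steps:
D = 520658434930 (D = (1954799 - 1225804)*(-61*12224 + 1459878) = 728995*(-745664 + 1459878) = 728995*714214 = 520658434930)
(4716147 + 2430600)/((647678 - 1781910)/(1637928 + 1117522) + D) = (4716147 + 2430600)/((647678 - 1781910)/(1637928 + 1117522) + 520658434930) = 7146747/(-1134232/2755450 + 520658434930) = 7146747/(-1134232*1/2755450 + 520658434930) = 7146747/(-567116/1377725 + 520658434930) = 7146747/(717324142263367134/1377725) = 7146747*(1377725/717324142263367134) = 3282084003525/239108047421122378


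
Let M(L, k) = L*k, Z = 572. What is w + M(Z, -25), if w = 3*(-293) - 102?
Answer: -15281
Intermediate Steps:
w = -981 (w = -879 - 102 = -981)
w + M(Z, -25) = -981 + 572*(-25) = -981 - 14300 = -15281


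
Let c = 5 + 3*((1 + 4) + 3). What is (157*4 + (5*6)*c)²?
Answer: 2244004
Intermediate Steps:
c = 29 (c = 5 + 3*(5 + 3) = 5 + 3*8 = 5 + 24 = 29)
(157*4 + (5*6)*c)² = (157*4 + (5*6)*29)² = (628 + 30*29)² = (628 + 870)² = 1498² = 2244004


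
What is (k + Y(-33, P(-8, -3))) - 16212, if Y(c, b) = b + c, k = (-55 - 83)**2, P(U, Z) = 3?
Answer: 2802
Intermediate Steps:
k = 19044 (k = (-138)**2 = 19044)
(k + Y(-33, P(-8, -3))) - 16212 = (19044 + (3 - 33)) - 16212 = (19044 - 30) - 16212 = 19014 - 16212 = 2802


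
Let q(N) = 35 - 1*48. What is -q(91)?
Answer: 13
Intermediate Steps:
q(N) = -13 (q(N) = 35 - 48 = -13)
-q(91) = -1*(-13) = 13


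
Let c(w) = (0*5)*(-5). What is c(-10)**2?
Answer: 0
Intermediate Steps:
c(w) = 0 (c(w) = 0*(-5) = 0)
c(-10)**2 = 0**2 = 0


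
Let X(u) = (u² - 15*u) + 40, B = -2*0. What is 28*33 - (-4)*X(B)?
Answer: 1084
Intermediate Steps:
B = 0
X(u) = 40 + u² - 15*u
28*33 - (-4)*X(B) = 28*33 - (-4)*(40 + 0² - 15*0) = 924 - (-4)*(40 + 0 + 0) = 924 - (-4)*40 = 924 - 1*(-160) = 924 + 160 = 1084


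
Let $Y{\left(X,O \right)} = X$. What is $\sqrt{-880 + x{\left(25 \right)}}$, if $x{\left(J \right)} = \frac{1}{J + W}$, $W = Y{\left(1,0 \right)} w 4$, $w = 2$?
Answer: $\frac{i \sqrt{958287}}{33} \approx 29.664 i$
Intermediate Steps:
$W = 8$ ($W = 1 \cdot 2 \cdot 4 = 2 \cdot 4 = 8$)
$x{\left(J \right)} = \frac{1}{8 + J}$ ($x{\left(J \right)} = \frac{1}{J + 8} = \frac{1}{8 + J}$)
$\sqrt{-880 + x{\left(25 \right)}} = \sqrt{-880 + \frac{1}{8 + 25}} = \sqrt{-880 + \frac{1}{33}} = \sqrt{- \frac{29039}{33}} = \frac{i \sqrt{958287}}{33}$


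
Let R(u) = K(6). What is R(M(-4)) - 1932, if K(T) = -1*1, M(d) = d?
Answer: -1933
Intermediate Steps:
K(T) = -1
R(u) = -1
R(M(-4)) - 1932 = -1 - 1932 = -1933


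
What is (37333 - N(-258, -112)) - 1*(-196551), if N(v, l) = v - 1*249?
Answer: 234391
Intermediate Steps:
N(v, l) = -249 + v (N(v, l) = v - 249 = -249 + v)
(37333 - N(-258, -112)) - 1*(-196551) = (37333 - (-249 - 258)) - 1*(-196551) = (37333 - 1*(-507)) + 196551 = (37333 + 507) + 196551 = 37840 + 196551 = 234391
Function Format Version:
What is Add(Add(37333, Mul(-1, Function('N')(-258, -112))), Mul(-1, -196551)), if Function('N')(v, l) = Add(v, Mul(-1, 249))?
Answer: 234391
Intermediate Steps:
Function('N')(v, l) = Add(-249, v) (Function('N')(v, l) = Add(v, -249) = Add(-249, v))
Add(Add(37333, Mul(-1, Function('N')(-258, -112))), Mul(-1, -196551)) = Add(Add(37333, Mul(-1, Add(-249, -258))), Mul(-1, -196551)) = Add(Add(37333, Mul(-1, -507)), 196551) = Add(Add(37333, 507), 196551) = Add(37840, 196551) = 234391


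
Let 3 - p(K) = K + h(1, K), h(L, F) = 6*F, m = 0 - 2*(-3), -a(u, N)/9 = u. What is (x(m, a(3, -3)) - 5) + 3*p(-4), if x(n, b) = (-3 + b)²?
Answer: 988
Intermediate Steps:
a(u, N) = -9*u
m = 6 (m = 0 + 6 = 6)
p(K) = 3 - 7*K (p(K) = 3 - (K + 6*K) = 3 - 7*K)
(x(m, a(3, -3)) - 5) + 3*p(-4) = ((-3 - 9*3)² - 5) + 3*(3 - 7*(-4)) = ((-3 - 27)² - 5) + 3*(3 + 28) = ((-30)² - 5) + 3*31 = (900 - 5) + 93 = 895 + 93 = 988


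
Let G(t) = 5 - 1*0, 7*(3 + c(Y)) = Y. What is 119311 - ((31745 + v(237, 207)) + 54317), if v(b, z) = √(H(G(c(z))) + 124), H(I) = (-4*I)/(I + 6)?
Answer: 33249 - 8*√231/11 ≈ 33238.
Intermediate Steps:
c(Y) = -3 + Y/7
G(t) = 5 (G(t) = 5 + 0 = 5)
H(I) = -4*I/(6 + I) (H(I) = (-4*I)/(6 + I) = -4*I/(6 + I))
v(b, z) = 8*√231/11 (v(b, z) = √(-4*5/(6 + 5) + 124) = √(-4*5/11 + 124) = √(-4*5*1/11 + 124) = √(-20/11 + 124) = √(1344/11) = 8*√231/11)
119311 - ((31745 + v(237, 207)) + 54317) = 119311 - ((31745 + 8*√231/11) + 54317) = 119311 - (86062 + 8*√231/11) = 119311 + (-86062 - 8*√231/11) = 33249 - 8*√231/11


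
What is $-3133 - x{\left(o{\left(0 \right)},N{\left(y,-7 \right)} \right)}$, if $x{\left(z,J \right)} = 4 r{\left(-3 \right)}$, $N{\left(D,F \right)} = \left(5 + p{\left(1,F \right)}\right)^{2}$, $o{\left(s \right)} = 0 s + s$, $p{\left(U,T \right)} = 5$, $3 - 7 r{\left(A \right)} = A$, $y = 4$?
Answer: $- \frac{21955}{7} \approx -3136.4$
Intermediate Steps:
$r{\left(A \right)} = \frac{3}{7} - \frac{A}{7}$
$o{\left(s \right)} = s$ ($o{\left(s \right)} = 0 + s = s$)
$N{\left(D,F \right)} = 100$ ($N{\left(D,F \right)} = \left(5 + 5\right)^{2} = 10^{2} = 100$)
$x{\left(z,J \right)} = \frac{24}{7}$ ($x{\left(z,J \right)} = 4 \left(\frac{3}{7} - - \frac{3}{7}\right) = 4 \left(\frac{3}{7} + \frac{3}{7}\right) = 4 \cdot \frac{6}{7} = \frac{24}{7}$)
$-3133 - x{\left(o{\left(0 \right)},N{\left(y,-7 \right)} \right)} = -3133 - \frac{24}{7} = - \frac{21955}{7}$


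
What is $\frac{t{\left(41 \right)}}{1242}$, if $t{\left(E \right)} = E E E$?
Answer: $\frac{68921}{1242} \approx 55.492$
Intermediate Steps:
$t{\left(E \right)} = E^{3}$ ($t{\left(E \right)} = E^{2} E = E^{3}$)
$\frac{t{\left(41 \right)}}{1242} = \frac{41^{3}}{1242} = 68921 \cdot \frac{1}{1242} = \frac{68921}{1242}$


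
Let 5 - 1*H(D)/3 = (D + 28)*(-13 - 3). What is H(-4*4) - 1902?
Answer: -1311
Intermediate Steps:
H(D) = 1359 + 48*D (H(D) = 15 - 3*(D + 28)*(-13 - 3) = 15 - 3*(28 + D)*(-16) = 15 - 3*(-448 - 16*D) = 15 + (1344 + 48*D) = 1359 + 48*D)
H(-4*4) - 1902 = (1359 + 48*(-4*4)) - 1902 = (1359 + 48*(-16)) - 1902 = (1359 - 768) - 1902 = 591 - 1902 = -1311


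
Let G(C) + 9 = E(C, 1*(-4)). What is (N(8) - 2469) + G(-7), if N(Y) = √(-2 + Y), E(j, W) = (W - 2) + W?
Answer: -2488 + √6 ≈ -2485.6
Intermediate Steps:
E(j, W) = -2 + 2*W (E(j, W) = (-2 + W) + W = -2 + 2*W)
G(C) = -19 (G(C) = -9 + (-2 + 2*(1*(-4))) = -9 + (-2 + 2*(-4)) = -9 + (-2 - 8) = -9 - 10 = -19)
(N(8) - 2469) + G(-7) = (√(-2 + 8) - 2469) - 19 = (√6 - 2469) - 19 = (-2469 + √6) - 19 = -2488 + √6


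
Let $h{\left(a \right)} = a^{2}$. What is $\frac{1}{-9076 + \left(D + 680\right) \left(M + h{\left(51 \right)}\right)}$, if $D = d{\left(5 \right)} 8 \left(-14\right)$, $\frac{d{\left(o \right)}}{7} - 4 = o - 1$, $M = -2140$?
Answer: $- \frac{1}{2586988} \approx -3.8655 \cdot 10^{-7}$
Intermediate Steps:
$d{\left(o \right)} = 21 + 7 o$ ($d{\left(o \right)} = 28 + 7 \left(o - 1\right) = 28 + 7 \left(-1 + o\right) = 28 + \left(-7 + 7 o\right) = 21 + 7 o$)
$D = -6272$ ($D = \left(21 + 7 \cdot 5\right) 8 \left(-14\right) = \left(21 + 35\right) 8 \left(-14\right) = 56 \cdot 8 \left(-14\right) = 448 \left(-14\right) = -6272$)
$\frac{1}{-9076 + \left(D + 680\right) \left(M + h{\left(51 \right)}\right)} = \frac{1}{-9076 + \left(-6272 + 680\right) \left(-2140 + 51^{2}\right)} = \frac{1}{-9076 - 5592 \left(-2140 + 2601\right)} = \frac{1}{-9076 - 2577912} = \frac{1}{-2586988} = - \frac{1}{2586988}$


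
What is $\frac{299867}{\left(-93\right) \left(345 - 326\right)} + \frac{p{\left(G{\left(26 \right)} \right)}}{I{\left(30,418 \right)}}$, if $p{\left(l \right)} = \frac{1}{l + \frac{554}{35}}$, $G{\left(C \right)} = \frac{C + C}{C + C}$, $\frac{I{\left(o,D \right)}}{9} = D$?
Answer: $- \frac{376033183}{2215818} \approx -169.7$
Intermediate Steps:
$I{\left(o,D \right)} = 9 D$
$G{\left(C \right)} = 1$ ($G{\left(C \right)} = \frac{2 C}{2 C} = 2 C \frac{1}{2 C} = 1$)
$p{\left(l \right)} = \frac{1}{\frac{554}{35} + l}$ ($p{\left(l \right)} = \frac{1}{l + 554 \cdot \frac{1}{35}} = \frac{1}{l + \frac{554}{35}} = \frac{1}{\frac{554}{35} + l}$)
$\frac{299867}{\left(-93\right) \left(345 - 326\right)} + \frac{p{\left(G{\left(26 \right)} \right)}}{I{\left(30,418 \right)}} = \frac{299867}{\left(-93\right) \left(345 - 326\right)} + \frac{35 \frac{1}{554 + 35 \cdot 1}}{9 \cdot 418} = \frac{299867}{\left(-93\right) 19} + \frac{35 \frac{1}{554 + 35}}{3762} = \frac{299867}{-1767} + \frac{35}{589} \cdot \frac{1}{3762} = 299867 \left(- \frac{1}{1767}\right) + 35 \cdot \frac{1}{589} \cdot \frac{1}{3762} = - \frac{299867}{1767} + \frac{35}{589} \cdot \frac{1}{3762} = - \frac{299867}{1767} + \frac{35}{2215818} = - \frac{376033183}{2215818}$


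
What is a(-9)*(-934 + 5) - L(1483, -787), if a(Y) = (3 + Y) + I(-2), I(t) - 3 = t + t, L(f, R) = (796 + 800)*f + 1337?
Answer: -2361702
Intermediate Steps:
L(f, R) = 1337 + 1596*f (L(f, R) = 1596*f + 1337 = 1337 + 1596*f)
I(t) = 3 + 2*t (I(t) = 3 + (t + t) = 3 + 2*t)
a(Y) = 2 + Y (a(Y) = (3 + Y) + (3 + 2*(-2)) = (3 + Y) + (3 - 4) = (3 + Y) - 1 = 2 + Y)
a(-9)*(-934 + 5) - L(1483, -787) = (2 - 9)*(-934 + 5) - (1337 + 1596*1483) = -7*(-929) - (1337 + 2366868) = 6503 - 1*2368205 = 6503 - 2368205 = -2361702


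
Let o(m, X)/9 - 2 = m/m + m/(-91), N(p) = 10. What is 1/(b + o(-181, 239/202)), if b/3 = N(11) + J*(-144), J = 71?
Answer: -91/2784336 ≈ -3.2683e-5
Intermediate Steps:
o(m, X) = 27 - 9*m/91 (o(m, X) = 18 + 9*(m/m + m/(-91)) = 18 + 9*(1 + m*(-1/91)) = 18 + 9*(1 - m/91) = 18 + (9 - 9*m/91) = 27 - 9*m/91)
b = -30642 (b = 3*(10 + 71*(-144)) = 3*(10 - 10224) = 3*(-10214) = -30642)
1/(b + o(-181, 239/202)) = 1/(-30642 + (27 - 9/91*(-181))) = 1/(-30642 + (27 + 1629/91)) = 1/(-30642 + 4086/91) = 1/(-2784336/91) = -91/2784336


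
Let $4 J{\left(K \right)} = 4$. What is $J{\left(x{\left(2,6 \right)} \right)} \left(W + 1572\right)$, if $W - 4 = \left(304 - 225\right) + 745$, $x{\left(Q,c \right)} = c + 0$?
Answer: $2400$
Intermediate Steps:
$x{\left(Q,c \right)} = c$
$J{\left(K \right)} = 1$ ($J{\left(K \right)} = \frac{1}{4} \cdot 4 = 1$)
$W = 828$ ($W = 4 + \left(\left(304 - 225\right) + 745\right) = 4 + \left(79 + 745\right) = 4 + 824 = 828$)
$J{\left(x{\left(2,6 \right)} \right)} \left(W + 1572\right) = 1 \left(828 + 1572\right) = 1 \cdot 2400 = 2400$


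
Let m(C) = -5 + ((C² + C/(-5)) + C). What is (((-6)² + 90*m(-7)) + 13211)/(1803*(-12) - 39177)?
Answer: -16703/60813 ≈ -0.27466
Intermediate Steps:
m(C) = -5 + C² + 4*C/5 (m(C) = -5 + ((C² - C/5) + C) = -5 + (C² + 4*C/5) = -5 + C² + 4*C/5)
(((-6)² + 90*m(-7)) + 13211)/(1803*(-12) - 39177) = (((-6)² + 90*(-5 + (-7)² + (⅘)*(-7))) + 13211)/(1803*(-12) - 39177) = ((36 + 90*(-5 + 49 - 28/5)) + 13211)/(-21636 - 39177) = ((36 + 90*(192/5)) + 13211)/(-60813) = ((36 + 3456) + 13211)*(-1/60813) = (3492 + 13211)*(-1/60813) = 16703*(-1/60813) = -16703/60813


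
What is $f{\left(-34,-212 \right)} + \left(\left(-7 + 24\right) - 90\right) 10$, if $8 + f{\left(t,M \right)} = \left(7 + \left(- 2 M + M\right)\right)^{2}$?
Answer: $47223$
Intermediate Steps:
$f{\left(t,M \right)} = -8 + \left(7 - M\right)^{2}$ ($f{\left(t,M \right)} = -8 + \left(7 + \left(- 2 M + M\right)\right)^{2} = -8 + \left(7 - M\right)^{2}$)
$f{\left(-34,-212 \right)} + \left(\left(-7 + 24\right) - 90\right) 10 = \left(-8 + \left(-7 - 212\right)^{2}\right) + \left(\left(-7 + 24\right) - 90\right) 10 = \left(-8 + \left(-219\right)^{2}\right) + \left(17 - 90\right) 10 = \left(-8 + 47961\right) - 730 = 47953 - 730 = 47223$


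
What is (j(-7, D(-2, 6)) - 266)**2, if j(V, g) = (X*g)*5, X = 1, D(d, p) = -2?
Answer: 76176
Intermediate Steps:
j(V, g) = 5*g (j(V, g) = (1*g)*5 = g*5 = 5*g)
(j(-7, D(-2, 6)) - 266)**2 = (5*(-2) - 266)**2 = (-10 - 266)**2 = (-276)**2 = 76176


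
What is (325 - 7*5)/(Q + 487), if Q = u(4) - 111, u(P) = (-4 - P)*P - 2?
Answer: 145/171 ≈ 0.84795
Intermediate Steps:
u(P) = -2 + P*(-4 - P) (u(P) = P*(-4 - P) - 2 = -2 + P*(-4 - P))
Q = -145 (Q = (-2 - 1*4² - 4*4) - 111 = (-2 - 1*16 - 16) - 111 = (-2 - 16 - 16) - 111 = -34 - 111 = -145)
(325 - 7*5)/(Q + 487) = (325 - 7*5)/(-145 + 487) = (325 - 35)/342 = 290*(1/342) = 145/171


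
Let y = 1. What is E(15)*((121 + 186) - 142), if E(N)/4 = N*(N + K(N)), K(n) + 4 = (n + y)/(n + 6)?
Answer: 815100/7 ≈ 1.1644e+5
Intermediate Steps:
K(n) = -4 + (1 + n)/(6 + n) (K(n) = -4 + (n + 1)/(n + 6) = -4 + (1 + n)/(6 + n))
E(N) = 4*N*(N + (-23 - 3*N)/(6 + N)) (E(N) = 4*(N*(N + (-23 - 3*N)/(6 + N))) = 4*N*(N + (-23 - 3*N)/(6 + N)))
E(15)*((121 + 186) - 142) = (4*15*(-23 + 15² + 3*15)/(6 + 15))*((121 + 186) - 142) = (4*15*(-23 + 225 + 45)/21)*(307 - 142) = (4*15*(1/21)*247)*165 = (4940/7)*165 = 815100/7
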